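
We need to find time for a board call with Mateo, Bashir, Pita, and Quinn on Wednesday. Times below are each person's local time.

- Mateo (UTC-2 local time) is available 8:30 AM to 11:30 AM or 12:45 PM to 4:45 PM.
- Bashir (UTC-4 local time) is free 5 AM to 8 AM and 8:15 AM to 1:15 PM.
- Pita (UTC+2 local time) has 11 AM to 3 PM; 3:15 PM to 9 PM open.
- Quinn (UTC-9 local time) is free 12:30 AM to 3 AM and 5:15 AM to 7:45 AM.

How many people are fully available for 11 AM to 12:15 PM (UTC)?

Mateo in UTC: 10:30-13:30, 14:45-18:45 (add 2h to convert from UTC-2).
Bashir in UTC: 09:00-12:00, 12:15-17:15 (add 4h to convert from UTC-4).
Pita in UTC: 09:00-13:00, 13:15-19:00 (subtract 2h to convert from UTC+2).
Quinn in UTC: 09:30-12:00, 14:15-16:45 (add 9h to convert from UTC-9).
Mateo and Pita can make the full 11:00-12:15 slot — that's 2.

2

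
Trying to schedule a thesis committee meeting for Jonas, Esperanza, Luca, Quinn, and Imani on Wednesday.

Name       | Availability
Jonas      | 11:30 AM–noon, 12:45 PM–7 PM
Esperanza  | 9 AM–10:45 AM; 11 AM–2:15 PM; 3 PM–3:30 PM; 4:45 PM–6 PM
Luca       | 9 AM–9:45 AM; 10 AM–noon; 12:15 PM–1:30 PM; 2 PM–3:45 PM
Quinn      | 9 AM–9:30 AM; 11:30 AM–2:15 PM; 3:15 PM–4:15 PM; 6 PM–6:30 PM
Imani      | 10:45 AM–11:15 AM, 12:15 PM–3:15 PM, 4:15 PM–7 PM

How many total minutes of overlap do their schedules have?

Jonas ∩ Esperanza: 11:30-12:00, 12:45-14:15, 15:00-15:30, 16:45-18:00.
Jonas ∩ Esperanza ∩ Luca: 11:30-12:00, 12:45-13:30, 14:00-14:15, 15:00-15:30.
Jonas ∩ Esperanza ∩ Luca ∩ Quinn: 11:30-12:00, 12:45-13:30, 14:00-14:15, 15:15-15:30.
Jonas ∩ Esperanza ∩ Luca ∩ Quinn ∩ Imani: 12:45-13:30, 14:00-14:15.
Summing the common windows: 45 + 15 = 60 minutes.

60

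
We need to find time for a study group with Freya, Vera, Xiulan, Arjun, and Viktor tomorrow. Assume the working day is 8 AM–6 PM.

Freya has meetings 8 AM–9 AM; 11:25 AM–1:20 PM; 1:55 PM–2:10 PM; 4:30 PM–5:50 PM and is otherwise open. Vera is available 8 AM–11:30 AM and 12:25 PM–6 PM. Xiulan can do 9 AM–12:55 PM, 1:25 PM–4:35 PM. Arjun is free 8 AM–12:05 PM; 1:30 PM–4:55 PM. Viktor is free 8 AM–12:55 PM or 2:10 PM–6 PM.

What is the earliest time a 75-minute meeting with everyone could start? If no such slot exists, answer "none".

Freya free: 09:00-11:25, 13:20-13:55, 14:10-16:30, 17:50-18:00 (invert busy blocks within the working day).
Vera free: 08:00-11:30, 12:25-18:00.
Xiulan free: 09:00-12:55, 13:25-16:35.
Arjun free: 08:00-12:05, 13:30-16:55.
Viktor free: 08:00-12:55, 14:10-18:00.
Freya ∩ Vera: 09:00-11:25, 13:20-13:55, 14:10-16:30, 17:50-18:00.
Freya ∩ Vera ∩ Xiulan: 09:00-11:25, 13:25-13:55, 14:10-16:30.
Freya ∩ Vera ∩ Xiulan ∩ Arjun: 09:00-11:25, 13:30-13:55, 14:10-16:30.
Freya ∩ Vera ∩ Xiulan ∩ Arjun ∩ Viktor: 09:00-11:25, 14:10-16:30.
So the common availability across everyone is 09:00-11:25, 14:10-16:30.
The first common window of at least 75 minutes is 09:00-11:25, so the earliest start is 09:00.

09:00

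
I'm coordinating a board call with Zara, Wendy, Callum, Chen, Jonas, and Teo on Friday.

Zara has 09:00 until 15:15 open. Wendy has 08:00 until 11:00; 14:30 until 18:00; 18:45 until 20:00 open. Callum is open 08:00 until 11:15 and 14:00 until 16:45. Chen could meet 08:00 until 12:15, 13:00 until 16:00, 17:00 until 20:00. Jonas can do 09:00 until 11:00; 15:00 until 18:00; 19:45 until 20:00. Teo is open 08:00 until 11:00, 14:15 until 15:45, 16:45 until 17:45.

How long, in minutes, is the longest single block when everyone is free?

Zara ∩ Wendy: 09:00-11:00, 14:30-15:15.
Zara ∩ Wendy ∩ Callum: 09:00-11:00, 14:30-15:15.
Zara ∩ Wendy ∩ Callum ∩ Chen: 09:00-11:00, 14:30-15:15.
Zara ∩ Wendy ∩ Callum ∩ Chen ∩ Jonas: 09:00-11:00, 15:00-15:15.
Zara ∩ Wendy ∩ Callum ∩ Chen ∩ Jonas ∩ Teo: 09:00-11:00, 15:00-15:15.
The longest is 09:00-11:00 at 120 minutes.

120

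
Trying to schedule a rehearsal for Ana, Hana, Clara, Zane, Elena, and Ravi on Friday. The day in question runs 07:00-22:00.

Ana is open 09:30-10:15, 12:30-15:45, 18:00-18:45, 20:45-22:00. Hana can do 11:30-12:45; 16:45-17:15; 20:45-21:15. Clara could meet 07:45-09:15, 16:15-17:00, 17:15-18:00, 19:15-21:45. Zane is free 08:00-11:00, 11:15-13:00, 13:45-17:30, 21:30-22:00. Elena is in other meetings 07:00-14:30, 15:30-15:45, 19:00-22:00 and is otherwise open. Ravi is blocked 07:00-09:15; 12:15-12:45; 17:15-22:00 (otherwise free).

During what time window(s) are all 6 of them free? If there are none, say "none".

Ana free: 09:30-10:15, 12:30-15:45, 18:00-18:45, 20:45-22:00.
Hana free: 11:30-12:45, 16:45-17:15, 20:45-21:15.
Clara free: 07:45-09:15, 16:15-17:00, 17:15-18:00, 19:15-21:45.
Zane free: 08:00-11:00, 11:15-13:00, 13:45-17:30, 21:30-22:00.
Elena free: 14:30-15:30, 15:45-19:00 (invert busy blocks within the working day).
Ravi free: 09:15-12:15, 12:45-17:15 (invert busy blocks within the working day).
Ana ∩ Hana: 12:30-12:45, 20:45-21:15.
Ana ∩ Hana ∩ Clara: 20:45-21:15.
Ana ∩ Hana ∩ Clara ∩ Zane: ∅.
Ana ∩ Hana ∩ Clara ∩ Zane ∩ Elena: ∅.
Ana ∩ Hana ∩ Clara ∩ Zane ∩ Elena ∩ Ravi: ∅.
There is no time when everyone is free.

none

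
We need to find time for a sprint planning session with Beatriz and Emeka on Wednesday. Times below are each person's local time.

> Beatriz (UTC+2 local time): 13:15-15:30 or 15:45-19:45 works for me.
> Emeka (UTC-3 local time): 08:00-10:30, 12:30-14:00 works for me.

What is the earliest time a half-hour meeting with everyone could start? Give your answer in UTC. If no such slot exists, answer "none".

Beatriz in UTC: 11:15-13:30, 13:45-17:45 (subtract 2h to convert from UTC+2).
Emeka in UTC: 11:00-13:30, 15:30-17:00 (add 3h to convert from UTC-3).
Beatriz ∩ Emeka: 11:15-13:30, 15:30-17:00.
The first common window of at least 30 minutes is 11:15-13:30, so the earliest start is 11:15.

11:15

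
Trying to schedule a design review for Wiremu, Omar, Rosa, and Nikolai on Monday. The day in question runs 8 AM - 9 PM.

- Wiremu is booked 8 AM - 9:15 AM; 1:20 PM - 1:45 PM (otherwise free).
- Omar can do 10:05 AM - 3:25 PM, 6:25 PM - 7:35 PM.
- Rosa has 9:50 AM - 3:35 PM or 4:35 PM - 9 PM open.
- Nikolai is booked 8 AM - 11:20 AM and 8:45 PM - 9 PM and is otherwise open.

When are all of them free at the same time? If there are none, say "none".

11:20-13:20, 13:45-15:25, 18:25-19:35

Wiremu free: 09:15-13:20, 13:45-21:00 (invert busy blocks within the working day).
Omar free: 10:05-15:25, 18:25-19:35.
Rosa free: 09:50-15:35, 16:35-21:00.
Nikolai free: 11:20-20:45 (invert busy blocks within the working day).
Wiremu ∩ Omar: 10:05-13:20, 13:45-15:25, 18:25-19:35.
Wiremu ∩ Omar ∩ Rosa: 10:05-13:20, 13:45-15:25, 18:25-19:35.
Wiremu ∩ Omar ∩ Rosa ∩ Nikolai: 11:20-13:20, 13:45-15:25, 18:25-19:35.
So the common availability across everyone is 11:20-13:20, 13:45-15:25, 18:25-19:35.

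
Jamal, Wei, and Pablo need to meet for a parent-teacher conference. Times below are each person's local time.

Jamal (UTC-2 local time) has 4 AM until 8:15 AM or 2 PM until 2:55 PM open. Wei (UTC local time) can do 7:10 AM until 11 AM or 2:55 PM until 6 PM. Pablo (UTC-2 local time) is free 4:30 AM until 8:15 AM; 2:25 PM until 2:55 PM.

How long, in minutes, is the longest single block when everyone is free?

Jamal in UTC: 06:00-10:15, 16:00-16:55 (add 2h to convert from UTC-2).
Wei in UTC: 07:10-11:00, 14:55-18:00.
Pablo in UTC: 06:30-10:15, 16:25-16:55 (add 2h to convert from UTC-2).
Jamal ∩ Wei: 07:10-10:15, 16:00-16:55.
Jamal ∩ Wei ∩ Pablo: 07:10-10:15, 16:25-16:55.
The longest is 07:10-10:15 at 185 minutes.

185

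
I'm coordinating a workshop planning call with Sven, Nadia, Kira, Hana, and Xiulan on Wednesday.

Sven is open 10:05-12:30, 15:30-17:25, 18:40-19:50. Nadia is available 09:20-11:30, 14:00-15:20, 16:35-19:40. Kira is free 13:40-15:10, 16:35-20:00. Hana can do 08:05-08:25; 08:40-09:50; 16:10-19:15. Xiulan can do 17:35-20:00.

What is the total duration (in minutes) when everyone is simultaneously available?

Sven ∩ Nadia: 10:05-11:30, 16:35-17:25, 18:40-19:40.
Sven ∩ Nadia ∩ Kira: 16:35-17:25, 18:40-19:40.
Sven ∩ Nadia ∩ Kira ∩ Hana: 16:35-17:25, 18:40-19:15.
Sven ∩ Nadia ∩ Kira ∩ Hana ∩ Xiulan: 18:40-19:15.
That's a single block of 35 minutes.

35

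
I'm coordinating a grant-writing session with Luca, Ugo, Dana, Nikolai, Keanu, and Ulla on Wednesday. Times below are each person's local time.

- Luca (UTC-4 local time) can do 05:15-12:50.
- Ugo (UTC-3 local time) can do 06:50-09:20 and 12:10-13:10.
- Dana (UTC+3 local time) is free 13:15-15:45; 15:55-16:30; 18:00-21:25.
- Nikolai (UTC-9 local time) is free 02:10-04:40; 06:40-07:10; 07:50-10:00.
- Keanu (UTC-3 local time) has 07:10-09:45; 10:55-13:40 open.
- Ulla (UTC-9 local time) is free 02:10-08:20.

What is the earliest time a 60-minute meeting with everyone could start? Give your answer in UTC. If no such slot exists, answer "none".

11:10

Luca in UTC: 09:15-16:50 (add 4h to convert from UTC-4).
Ugo in UTC: 09:50-12:20, 15:10-16:10 (add 3h to convert from UTC-3).
Dana in UTC: 10:15-12:45, 12:55-13:30, 15:00-18:25 (subtract 3h to convert from UTC+3).
Nikolai in UTC: 11:10-13:40, 15:40-16:10, 16:50-19:00 (add 9h to convert from UTC-9).
Keanu in UTC: 10:10-12:45, 13:55-16:40 (add 3h to convert from UTC-3).
Ulla in UTC: 11:10-17:20 (add 9h to convert from UTC-9).
Luca ∩ Ugo: 09:50-12:20, 15:10-16:10.
Luca ∩ Ugo ∩ Dana: 10:15-12:20, 15:10-16:10.
Luca ∩ Ugo ∩ Dana ∩ Nikolai: 11:10-12:20, 15:40-16:10.
Luca ∩ Ugo ∩ Dana ∩ Nikolai ∩ Keanu: 11:10-12:20, 15:40-16:10.
Luca ∩ Ugo ∩ Dana ∩ Nikolai ∩ Keanu ∩ Ulla: 11:10-12:20, 15:40-16:10.
The first common window of at least 60 minutes is 11:10-12:20, so the earliest start is 11:10.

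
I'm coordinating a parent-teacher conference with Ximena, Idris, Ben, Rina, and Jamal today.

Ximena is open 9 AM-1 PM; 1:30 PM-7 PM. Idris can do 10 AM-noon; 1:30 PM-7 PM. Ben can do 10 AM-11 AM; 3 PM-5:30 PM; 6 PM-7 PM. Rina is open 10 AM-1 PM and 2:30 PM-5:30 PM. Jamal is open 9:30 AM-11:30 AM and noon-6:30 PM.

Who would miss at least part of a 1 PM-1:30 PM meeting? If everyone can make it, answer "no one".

Ben, Idris, Rina, Ximena

Ximena: not fully free for 13:00-13:30. Idris: not fully free for 13:00-13:30. Ben: not fully free for 13:00-13:30. Rina: not fully free for 13:00-13:30. Jamal: free for 13:00-13:30.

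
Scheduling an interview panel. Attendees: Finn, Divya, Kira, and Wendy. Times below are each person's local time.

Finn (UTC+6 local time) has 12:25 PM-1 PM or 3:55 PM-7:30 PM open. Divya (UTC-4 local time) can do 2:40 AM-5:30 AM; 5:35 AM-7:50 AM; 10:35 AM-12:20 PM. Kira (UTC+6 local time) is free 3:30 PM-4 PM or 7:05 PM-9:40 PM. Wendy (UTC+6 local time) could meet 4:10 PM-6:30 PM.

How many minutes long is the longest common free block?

Finn in UTC: 06:25-07:00, 09:55-13:30 (subtract 6h to convert from UTC+6).
Divya in UTC: 06:40-09:30, 09:35-11:50, 14:35-16:20 (add 4h to convert from UTC-4).
Kira in UTC: 09:30-10:00, 13:05-15:40 (subtract 6h to convert from UTC+6).
Wendy in UTC: 10:10-12:30 (subtract 6h to convert from UTC+6).
Finn ∩ Divya: 06:40-07:00, 09:55-11:50.
Finn ∩ Divya ∩ Kira: 09:55-10:00.
Finn ∩ Divya ∩ Kira ∩ Wendy: ∅.
There is no time when everyone is free.
No common window exists, so the longest block is 0 minutes.

0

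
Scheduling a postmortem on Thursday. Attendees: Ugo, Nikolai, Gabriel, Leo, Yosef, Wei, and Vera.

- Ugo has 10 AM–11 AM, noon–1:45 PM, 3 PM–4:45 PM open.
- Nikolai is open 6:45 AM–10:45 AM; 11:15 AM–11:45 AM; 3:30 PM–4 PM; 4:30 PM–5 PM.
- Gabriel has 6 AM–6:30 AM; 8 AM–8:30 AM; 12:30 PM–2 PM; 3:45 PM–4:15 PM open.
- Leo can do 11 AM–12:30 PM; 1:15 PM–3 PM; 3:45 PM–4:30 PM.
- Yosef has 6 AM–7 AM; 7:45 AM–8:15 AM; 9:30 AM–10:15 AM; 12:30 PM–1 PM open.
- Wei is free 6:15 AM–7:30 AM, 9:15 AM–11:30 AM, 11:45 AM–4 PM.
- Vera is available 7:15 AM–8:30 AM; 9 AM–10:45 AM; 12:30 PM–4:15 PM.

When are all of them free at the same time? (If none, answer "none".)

Ugo ∩ Nikolai: 10:00-10:45, 15:30-16:00, 16:30-16:45.
Ugo ∩ Nikolai ∩ Gabriel: 15:45-16:00.
Ugo ∩ Nikolai ∩ Gabriel ∩ Leo: 15:45-16:00.
Ugo ∩ Nikolai ∩ Gabriel ∩ Leo ∩ Yosef: ∅.
Ugo ∩ Nikolai ∩ Gabriel ∩ Leo ∩ Yosef ∩ Wei: ∅.
Ugo ∩ Nikolai ∩ Gabriel ∩ Leo ∩ Yosef ∩ Wei ∩ Vera: ∅.
There is no time when everyone is free.

none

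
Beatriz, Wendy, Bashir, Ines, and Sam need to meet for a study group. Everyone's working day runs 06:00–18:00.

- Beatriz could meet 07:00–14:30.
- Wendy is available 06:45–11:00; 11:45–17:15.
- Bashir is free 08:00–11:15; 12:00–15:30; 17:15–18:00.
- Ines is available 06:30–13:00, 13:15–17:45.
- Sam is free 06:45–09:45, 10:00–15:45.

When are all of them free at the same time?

08:00-09:45, 10:00-11:00, 12:00-13:00, 13:15-14:30

Beatriz ∩ Wendy: 07:00-11:00, 11:45-14:30.
Beatriz ∩ Wendy ∩ Bashir: 08:00-11:00, 12:00-14:30.
Beatriz ∩ Wendy ∩ Bashir ∩ Ines: 08:00-11:00, 12:00-13:00, 13:15-14:30.
Beatriz ∩ Wendy ∩ Bashir ∩ Ines ∩ Sam: 08:00-09:45, 10:00-11:00, 12:00-13:00, 13:15-14:30.
Those are the intersection windows.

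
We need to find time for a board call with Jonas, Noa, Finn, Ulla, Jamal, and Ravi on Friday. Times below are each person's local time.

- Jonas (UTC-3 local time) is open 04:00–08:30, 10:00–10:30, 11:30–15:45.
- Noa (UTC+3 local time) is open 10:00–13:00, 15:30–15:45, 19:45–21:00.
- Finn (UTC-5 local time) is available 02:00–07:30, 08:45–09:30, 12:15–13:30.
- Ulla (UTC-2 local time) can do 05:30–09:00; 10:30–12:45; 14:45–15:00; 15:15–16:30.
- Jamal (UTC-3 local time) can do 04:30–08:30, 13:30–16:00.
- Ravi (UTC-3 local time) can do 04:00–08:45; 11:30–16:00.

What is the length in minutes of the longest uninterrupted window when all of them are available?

150

Jonas in UTC: 07:00-11:30, 13:00-13:30, 14:30-18:45 (add 3h to convert from UTC-3).
Noa in UTC: 07:00-10:00, 12:30-12:45, 16:45-18:00 (subtract 3h to convert from UTC+3).
Finn in UTC: 07:00-12:30, 13:45-14:30, 17:15-18:30 (add 5h to convert from UTC-5).
Ulla in UTC: 07:30-11:00, 12:30-14:45, 16:45-17:00, 17:15-18:30 (add 2h to convert from UTC-2).
Jamal in UTC: 07:30-11:30, 16:30-19:00 (add 3h to convert from UTC-3).
Ravi in UTC: 07:00-11:45, 14:30-19:00 (add 3h to convert from UTC-3).
Jonas ∩ Noa: 07:00-10:00, 16:45-18:00.
Jonas ∩ Noa ∩ Finn: 07:00-10:00, 17:15-18:00.
Jonas ∩ Noa ∩ Finn ∩ Ulla: 07:30-10:00, 17:15-18:00.
Jonas ∩ Noa ∩ Finn ∩ Ulla ∩ Jamal: 07:30-10:00, 17:15-18:00.
Jonas ∩ Noa ∩ Finn ∩ Ulla ∩ Jamal ∩ Ravi: 07:30-10:00, 17:15-18:00.
The longest is 07:30-10:00 at 150 minutes.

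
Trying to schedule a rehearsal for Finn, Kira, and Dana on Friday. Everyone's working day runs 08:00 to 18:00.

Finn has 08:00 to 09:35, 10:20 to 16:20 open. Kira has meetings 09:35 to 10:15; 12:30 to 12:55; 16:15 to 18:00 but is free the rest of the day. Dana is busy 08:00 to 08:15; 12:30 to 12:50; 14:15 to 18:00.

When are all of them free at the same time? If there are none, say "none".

Finn free: 08:00-09:35, 10:20-16:20.
Kira free: 08:00-09:35, 10:15-12:30, 12:55-16:15 (invert busy blocks within the working day).
Dana free: 08:15-12:30, 12:50-14:15 (invert busy blocks within the working day).
Finn ∩ Kira: 08:00-09:35, 10:20-12:30, 12:55-16:15.
Finn ∩ Kira ∩ Dana: 08:15-09:35, 10:20-12:30, 12:55-14:15.

08:15-09:35, 10:20-12:30, 12:55-14:15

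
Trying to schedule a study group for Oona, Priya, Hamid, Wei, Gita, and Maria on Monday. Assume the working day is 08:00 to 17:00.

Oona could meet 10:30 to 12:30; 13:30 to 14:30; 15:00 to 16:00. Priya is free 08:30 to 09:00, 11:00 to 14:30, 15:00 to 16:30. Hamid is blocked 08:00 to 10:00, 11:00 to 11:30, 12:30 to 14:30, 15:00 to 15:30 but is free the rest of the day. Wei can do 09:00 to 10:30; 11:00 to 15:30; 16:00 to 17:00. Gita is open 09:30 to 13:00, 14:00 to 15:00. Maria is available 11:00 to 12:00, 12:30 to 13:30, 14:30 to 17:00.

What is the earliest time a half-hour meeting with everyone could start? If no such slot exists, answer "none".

Oona free: 10:30-12:30, 13:30-14:30, 15:00-16:00.
Priya free: 08:30-09:00, 11:00-14:30, 15:00-16:30.
Hamid free: 10:00-11:00, 11:30-12:30, 14:30-15:00, 15:30-17:00 (invert busy blocks within the working day).
Wei free: 09:00-10:30, 11:00-15:30, 16:00-17:00.
Gita free: 09:30-13:00, 14:00-15:00.
Maria free: 11:00-12:00, 12:30-13:30, 14:30-17:00.
Oona ∩ Priya: 11:00-12:30, 13:30-14:30, 15:00-16:00.
Oona ∩ Priya ∩ Hamid: 11:30-12:30, 15:30-16:00.
Oona ∩ Priya ∩ Hamid ∩ Wei: 11:30-12:30.
Oona ∩ Priya ∩ Hamid ∩ Wei ∩ Gita: 11:30-12:30.
Oona ∩ Priya ∩ Hamid ∩ Wei ∩ Gita ∩ Maria: 11:30-12:00.
So the common availability across everyone is 11:30-12:00.
The first common window of at least 30 minutes is 11:30-12:00, so the earliest start is 11:30.

11:30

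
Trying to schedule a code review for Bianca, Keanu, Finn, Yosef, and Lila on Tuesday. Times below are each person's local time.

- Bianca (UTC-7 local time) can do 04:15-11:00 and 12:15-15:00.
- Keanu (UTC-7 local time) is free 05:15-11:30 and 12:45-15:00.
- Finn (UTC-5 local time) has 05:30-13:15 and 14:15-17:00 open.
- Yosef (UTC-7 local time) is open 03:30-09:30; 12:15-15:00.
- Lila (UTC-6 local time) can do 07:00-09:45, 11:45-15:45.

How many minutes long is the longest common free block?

Bianca in UTC: 11:15-18:00, 19:15-22:00 (add 7h to convert from UTC-7).
Keanu in UTC: 12:15-18:30, 19:45-22:00 (add 7h to convert from UTC-7).
Finn in UTC: 10:30-18:15, 19:15-22:00 (add 5h to convert from UTC-5).
Yosef in UTC: 10:30-16:30, 19:15-22:00 (add 7h to convert from UTC-7).
Lila in UTC: 13:00-15:45, 17:45-21:45 (add 6h to convert from UTC-6).
Bianca ∩ Keanu: 12:15-18:00, 19:45-22:00.
Bianca ∩ Keanu ∩ Finn: 12:15-18:00, 19:45-22:00.
Bianca ∩ Keanu ∩ Finn ∩ Yosef: 12:15-16:30, 19:45-22:00.
Bianca ∩ Keanu ∩ Finn ∩ Yosef ∩ Lila: 13:00-15:45, 19:45-21:45.
The longest is 13:00-15:45 at 165 minutes.

165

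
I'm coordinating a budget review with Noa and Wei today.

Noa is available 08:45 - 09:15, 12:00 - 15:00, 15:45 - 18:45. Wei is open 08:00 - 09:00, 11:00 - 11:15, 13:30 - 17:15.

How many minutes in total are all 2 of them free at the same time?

Noa ∩ Wei: 08:45-09:00, 13:30-15:00, 15:45-17:15.
Summing the common windows: 15 + 90 + 90 = 195 minutes.

195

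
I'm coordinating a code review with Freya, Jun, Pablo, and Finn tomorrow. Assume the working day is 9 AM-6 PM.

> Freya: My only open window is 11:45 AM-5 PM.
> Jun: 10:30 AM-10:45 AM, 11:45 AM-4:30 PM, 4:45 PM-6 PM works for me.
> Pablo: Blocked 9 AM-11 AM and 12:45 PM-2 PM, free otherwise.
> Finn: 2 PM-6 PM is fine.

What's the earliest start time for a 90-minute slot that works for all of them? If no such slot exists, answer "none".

Freya free: 11:45-17:00.
Jun free: 10:30-10:45, 11:45-16:30, 16:45-18:00.
Pablo free: 11:00-12:45, 14:00-18:00 (invert busy blocks within the working day).
Finn free: 14:00-18:00.
Freya ∩ Jun: 11:45-16:30, 16:45-17:00.
Freya ∩ Jun ∩ Pablo: 11:45-12:45, 14:00-16:30, 16:45-17:00.
Freya ∩ Jun ∩ Pablo ∩ Finn: 14:00-16:30, 16:45-17:00.
The first common window of at least 90 minutes is 14:00-16:30, so the earliest start is 14:00.

14:00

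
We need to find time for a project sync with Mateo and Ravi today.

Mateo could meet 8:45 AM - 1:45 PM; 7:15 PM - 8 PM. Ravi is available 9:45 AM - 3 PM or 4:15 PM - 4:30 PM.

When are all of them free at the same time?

09:45-13:45

Mateo ∩ Ravi: 09:45-13:45.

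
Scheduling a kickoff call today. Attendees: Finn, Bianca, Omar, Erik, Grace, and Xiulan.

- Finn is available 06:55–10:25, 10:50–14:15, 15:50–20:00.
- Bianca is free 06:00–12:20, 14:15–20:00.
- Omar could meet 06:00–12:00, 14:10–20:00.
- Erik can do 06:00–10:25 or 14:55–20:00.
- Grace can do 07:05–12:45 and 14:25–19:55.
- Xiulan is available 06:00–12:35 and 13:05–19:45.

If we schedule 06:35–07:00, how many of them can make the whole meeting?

Bianca, Omar, Erik, and Xiulan can make the full 06:35-07:00 slot — that's 4.

4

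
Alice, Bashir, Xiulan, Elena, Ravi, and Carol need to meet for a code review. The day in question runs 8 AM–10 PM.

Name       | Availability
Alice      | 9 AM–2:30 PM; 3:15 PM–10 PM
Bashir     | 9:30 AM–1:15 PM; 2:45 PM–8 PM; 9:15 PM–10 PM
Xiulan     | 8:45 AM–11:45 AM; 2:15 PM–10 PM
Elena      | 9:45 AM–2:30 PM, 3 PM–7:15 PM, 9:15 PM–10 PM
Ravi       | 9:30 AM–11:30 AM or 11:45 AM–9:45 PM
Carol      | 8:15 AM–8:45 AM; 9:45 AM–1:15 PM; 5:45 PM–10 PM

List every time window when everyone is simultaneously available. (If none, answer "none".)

Alice ∩ Bashir: 09:30-13:15, 15:15-20:00, 21:15-22:00.
Alice ∩ Bashir ∩ Xiulan: 09:30-11:45, 15:15-20:00, 21:15-22:00.
Alice ∩ Bashir ∩ Xiulan ∩ Elena: 09:45-11:45, 15:15-19:15, 21:15-22:00.
Alice ∩ Bashir ∩ Xiulan ∩ Elena ∩ Ravi: 09:45-11:30, 15:15-19:15, 21:15-21:45.
Alice ∩ Bashir ∩ Xiulan ∩ Elena ∩ Ravi ∩ Carol: 09:45-11:30, 17:45-19:15, 21:15-21:45.
Those are the intersection windows.

09:45-11:30, 17:45-19:15, 21:15-21:45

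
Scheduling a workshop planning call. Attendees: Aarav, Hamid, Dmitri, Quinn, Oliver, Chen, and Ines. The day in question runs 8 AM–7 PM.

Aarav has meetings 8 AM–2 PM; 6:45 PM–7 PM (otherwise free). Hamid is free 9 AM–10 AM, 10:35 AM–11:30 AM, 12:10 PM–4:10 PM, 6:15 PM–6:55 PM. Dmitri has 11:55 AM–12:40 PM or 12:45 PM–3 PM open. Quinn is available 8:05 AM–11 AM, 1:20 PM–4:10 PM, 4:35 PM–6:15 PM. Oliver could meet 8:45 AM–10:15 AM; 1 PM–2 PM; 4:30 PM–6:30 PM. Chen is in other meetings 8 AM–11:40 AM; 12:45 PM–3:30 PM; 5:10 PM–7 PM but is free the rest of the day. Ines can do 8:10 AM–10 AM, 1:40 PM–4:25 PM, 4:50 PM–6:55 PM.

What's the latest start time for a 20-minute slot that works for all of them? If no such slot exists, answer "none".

Aarav free: 14:00-18:45 (invert busy blocks within the working day).
Hamid free: 09:00-10:00, 10:35-11:30, 12:10-16:10, 18:15-18:55.
Dmitri free: 11:55-12:40, 12:45-15:00.
Quinn free: 08:05-11:00, 13:20-16:10, 16:35-18:15.
Oliver free: 08:45-10:15, 13:00-14:00, 16:30-18:30.
Chen free: 11:40-12:45, 15:30-17:10 (invert busy blocks within the working day).
Ines free: 08:10-10:00, 13:40-16:25, 16:50-18:55.
Aarav ∩ Hamid: 14:00-16:10, 18:15-18:45.
Aarav ∩ Hamid ∩ Dmitri: 14:00-15:00.
Aarav ∩ Hamid ∩ Dmitri ∩ Quinn: 14:00-15:00.
Aarav ∩ Hamid ∩ Dmitri ∩ Quinn ∩ Oliver: ∅.
Aarav ∩ Hamid ∩ Dmitri ∩ Quinn ∩ Oliver ∩ Chen: ∅.
Aarav ∩ Hamid ∩ Dmitri ∩ Quinn ∩ Oliver ∩ Chen ∩ Ines: ∅.
There is no time when everyone is free.
No common window is at least 20 minutes long.

none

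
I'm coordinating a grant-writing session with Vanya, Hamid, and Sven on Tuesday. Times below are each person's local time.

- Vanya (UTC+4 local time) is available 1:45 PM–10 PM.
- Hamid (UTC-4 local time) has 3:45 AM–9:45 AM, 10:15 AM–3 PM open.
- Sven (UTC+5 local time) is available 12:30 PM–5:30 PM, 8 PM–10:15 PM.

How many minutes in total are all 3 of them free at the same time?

300

Vanya in UTC: 09:45-18:00 (subtract 4h to convert from UTC+4).
Hamid in UTC: 07:45-13:45, 14:15-19:00 (add 4h to convert from UTC-4).
Sven in UTC: 07:30-12:30, 15:00-17:15 (subtract 5h to convert from UTC+5).
Vanya ∩ Hamid: 09:45-13:45, 14:15-18:00.
Vanya ∩ Hamid ∩ Sven: 09:45-12:30, 15:00-17:15.
Summing the common windows: 165 + 135 = 300 minutes.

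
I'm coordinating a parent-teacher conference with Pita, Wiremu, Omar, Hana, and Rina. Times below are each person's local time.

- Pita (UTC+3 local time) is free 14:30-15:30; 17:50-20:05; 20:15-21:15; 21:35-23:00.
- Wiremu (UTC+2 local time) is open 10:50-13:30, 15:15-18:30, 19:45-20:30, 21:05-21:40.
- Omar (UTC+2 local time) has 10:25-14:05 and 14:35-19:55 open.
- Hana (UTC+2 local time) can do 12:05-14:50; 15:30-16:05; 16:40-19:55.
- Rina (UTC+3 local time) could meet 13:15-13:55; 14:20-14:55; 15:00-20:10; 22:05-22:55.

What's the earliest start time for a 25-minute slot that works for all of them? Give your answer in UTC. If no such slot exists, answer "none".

Pita in UTC: 11:30-12:30, 14:50-17:05, 17:15-18:15, 18:35-20:00 (subtract 3h to convert from UTC+3).
Wiremu in UTC: 08:50-11:30, 13:15-16:30, 17:45-18:30, 19:05-19:40 (subtract 2h to convert from UTC+2).
Omar in UTC: 08:25-12:05, 12:35-17:55 (subtract 2h to convert from UTC+2).
Hana in UTC: 10:05-12:50, 13:30-14:05, 14:40-17:55 (subtract 2h to convert from UTC+2).
Rina in UTC: 10:15-10:55, 11:20-11:55, 12:00-17:10, 19:05-19:55 (subtract 3h to convert from UTC+3).
Pita ∩ Wiremu: 14:50-16:30, 17:45-18:15, 19:05-19:40.
Pita ∩ Wiremu ∩ Omar: 14:50-16:30, 17:45-17:55.
Pita ∩ Wiremu ∩ Omar ∩ Hana: 14:50-16:30, 17:45-17:55.
Pita ∩ Wiremu ∩ Omar ∩ Hana ∩ Rina: 14:50-16:30.
The first common window of at least 25 minutes is 14:50-16:30, so the earliest start is 14:50.

14:50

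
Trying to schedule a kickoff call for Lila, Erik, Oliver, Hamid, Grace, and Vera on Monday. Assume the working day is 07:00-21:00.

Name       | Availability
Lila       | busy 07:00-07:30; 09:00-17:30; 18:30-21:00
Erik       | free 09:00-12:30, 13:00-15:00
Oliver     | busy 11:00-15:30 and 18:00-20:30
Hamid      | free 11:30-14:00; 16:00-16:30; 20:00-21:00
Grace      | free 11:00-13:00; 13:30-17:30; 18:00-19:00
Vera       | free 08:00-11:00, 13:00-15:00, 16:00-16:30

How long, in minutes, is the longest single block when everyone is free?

Lila free: 07:30-09:00, 17:30-18:30 (invert busy blocks within the working day).
Erik free: 09:00-12:30, 13:00-15:00.
Oliver free: 07:00-11:00, 15:30-18:00, 20:30-21:00 (invert busy blocks within the working day).
Hamid free: 11:30-14:00, 16:00-16:30, 20:00-21:00.
Grace free: 11:00-13:00, 13:30-17:30, 18:00-19:00.
Vera free: 08:00-11:00, 13:00-15:00, 16:00-16:30.
Lila ∩ Erik: ∅.
Lila ∩ Erik ∩ Oliver: ∅.
Lila ∩ Erik ∩ Oliver ∩ Hamid: ∅.
Lila ∩ Erik ∩ Oliver ∩ Hamid ∩ Grace: ∅.
Lila ∩ Erik ∩ Oliver ∩ Hamid ∩ Grace ∩ Vera: ∅.
There is no time when everyone is free.
No common window exists, so the longest block is 0 minutes.

0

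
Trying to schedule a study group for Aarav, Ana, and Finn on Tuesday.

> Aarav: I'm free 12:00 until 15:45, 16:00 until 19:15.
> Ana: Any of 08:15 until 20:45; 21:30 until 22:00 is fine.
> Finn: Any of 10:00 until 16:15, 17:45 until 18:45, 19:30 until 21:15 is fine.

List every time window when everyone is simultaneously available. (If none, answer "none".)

Aarav ∩ Ana: 12:00-15:45, 16:00-19:15.
Aarav ∩ Ana ∩ Finn: 12:00-15:45, 16:00-16:15, 17:45-18:45.
So the common availability across everyone is 12:00-15:45, 16:00-16:15, 17:45-18:45.

12:00-15:45, 16:00-16:15, 17:45-18:45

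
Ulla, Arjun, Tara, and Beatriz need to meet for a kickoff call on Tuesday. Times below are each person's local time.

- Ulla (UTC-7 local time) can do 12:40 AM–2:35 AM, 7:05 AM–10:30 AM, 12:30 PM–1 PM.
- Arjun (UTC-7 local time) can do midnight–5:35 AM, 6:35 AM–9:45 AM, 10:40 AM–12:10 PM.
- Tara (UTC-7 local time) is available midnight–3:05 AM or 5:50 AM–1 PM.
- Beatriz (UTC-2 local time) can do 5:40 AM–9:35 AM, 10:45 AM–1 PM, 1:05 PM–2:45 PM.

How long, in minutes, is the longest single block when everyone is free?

115

Ulla in UTC: 07:40-09:35, 14:05-17:30, 19:30-20:00 (add 7h to convert from UTC-7).
Arjun in UTC: 07:00-12:35, 13:35-16:45, 17:40-19:10 (add 7h to convert from UTC-7).
Tara in UTC: 07:00-10:05, 12:50-20:00 (add 7h to convert from UTC-7).
Beatriz in UTC: 07:40-11:35, 12:45-15:00, 15:05-16:45 (add 2h to convert from UTC-2).
Ulla ∩ Arjun: 07:40-09:35, 14:05-16:45.
Ulla ∩ Arjun ∩ Tara: 07:40-09:35, 14:05-16:45.
Ulla ∩ Arjun ∩ Tara ∩ Beatriz: 07:40-09:35, 14:05-15:00, 15:05-16:45.
Those are the intersection windows.
The longest is 07:40-09:35 at 115 minutes.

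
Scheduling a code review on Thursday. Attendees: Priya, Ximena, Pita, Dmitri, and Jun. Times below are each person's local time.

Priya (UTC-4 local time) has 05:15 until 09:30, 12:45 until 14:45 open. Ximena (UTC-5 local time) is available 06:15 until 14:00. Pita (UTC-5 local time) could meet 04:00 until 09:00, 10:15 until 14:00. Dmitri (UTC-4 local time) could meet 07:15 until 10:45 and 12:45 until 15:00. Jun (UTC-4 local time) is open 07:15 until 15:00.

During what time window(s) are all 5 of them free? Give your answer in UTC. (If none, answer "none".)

11:15-13:30, 16:45-18:45

Priya in UTC: 09:15-13:30, 16:45-18:45 (add 4h to convert from UTC-4).
Ximena in UTC: 11:15-19:00 (add 5h to convert from UTC-5).
Pita in UTC: 09:00-14:00, 15:15-19:00 (add 5h to convert from UTC-5).
Dmitri in UTC: 11:15-14:45, 16:45-19:00 (add 4h to convert from UTC-4).
Jun in UTC: 11:15-19:00 (add 4h to convert from UTC-4).
Priya ∩ Ximena: 11:15-13:30, 16:45-18:45.
Priya ∩ Ximena ∩ Pita: 11:15-13:30, 16:45-18:45.
Priya ∩ Ximena ∩ Pita ∩ Dmitri: 11:15-13:30, 16:45-18:45.
Priya ∩ Ximena ∩ Pita ∩ Dmitri ∩ Jun: 11:15-13:30, 16:45-18:45.
Those are the intersection windows.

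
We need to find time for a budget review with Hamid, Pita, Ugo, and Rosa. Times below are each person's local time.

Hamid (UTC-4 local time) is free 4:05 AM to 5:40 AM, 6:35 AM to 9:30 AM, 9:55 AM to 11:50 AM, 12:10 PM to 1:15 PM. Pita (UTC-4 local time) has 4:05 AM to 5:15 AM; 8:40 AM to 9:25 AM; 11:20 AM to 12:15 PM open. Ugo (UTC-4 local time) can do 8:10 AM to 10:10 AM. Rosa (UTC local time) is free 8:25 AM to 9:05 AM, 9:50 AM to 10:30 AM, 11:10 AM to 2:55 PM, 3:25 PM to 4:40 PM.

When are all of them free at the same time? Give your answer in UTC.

12:40-13:25

Hamid in UTC: 08:05-09:40, 10:35-13:30, 13:55-15:50, 16:10-17:15 (add 4h to convert from UTC-4).
Pita in UTC: 08:05-09:15, 12:40-13:25, 15:20-16:15 (add 4h to convert from UTC-4).
Ugo in UTC: 12:10-14:10 (add 4h to convert from UTC-4).
Rosa in UTC: 08:25-09:05, 09:50-10:30, 11:10-14:55, 15:25-16:40.
Hamid ∩ Pita: 08:05-09:15, 12:40-13:25, 15:20-15:50, 16:10-16:15.
Hamid ∩ Pita ∩ Ugo: 12:40-13:25.
Hamid ∩ Pita ∩ Ugo ∩ Rosa: 12:40-13:25.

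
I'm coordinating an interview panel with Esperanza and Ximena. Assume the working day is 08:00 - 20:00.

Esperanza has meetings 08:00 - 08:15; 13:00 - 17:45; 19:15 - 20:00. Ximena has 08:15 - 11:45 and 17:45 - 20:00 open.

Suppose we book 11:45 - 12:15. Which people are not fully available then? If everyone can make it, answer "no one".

Ximena

Esperanza free: 08:15-13:00, 17:45-19:15 (invert busy blocks within the working day).
Ximena free: 08:15-11:45, 17:45-20:00.
Esperanza: free for 11:45-12:15. Ximena: not fully free for 11:45-12:15.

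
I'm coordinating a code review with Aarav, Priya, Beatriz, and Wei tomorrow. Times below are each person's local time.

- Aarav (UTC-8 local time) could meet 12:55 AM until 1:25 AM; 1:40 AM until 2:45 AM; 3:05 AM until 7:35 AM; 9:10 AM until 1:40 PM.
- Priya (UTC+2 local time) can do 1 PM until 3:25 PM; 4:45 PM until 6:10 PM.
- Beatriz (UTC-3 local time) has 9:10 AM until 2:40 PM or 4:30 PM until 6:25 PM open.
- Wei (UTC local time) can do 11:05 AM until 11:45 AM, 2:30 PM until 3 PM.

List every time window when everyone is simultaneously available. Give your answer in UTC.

Aarav in UTC: 08:55-09:25, 09:40-10:45, 11:05-15:35, 17:10-21:40 (add 8h to convert from UTC-8).
Priya in UTC: 11:00-13:25, 14:45-16:10 (subtract 2h to convert from UTC+2).
Beatriz in UTC: 12:10-17:40, 19:30-21:25 (add 3h to convert from UTC-3).
Wei in UTC: 11:05-11:45, 14:30-15:00.
Aarav ∩ Priya: 11:05-13:25, 14:45-15:35.
Aarav ∩ Priya ∩ Beatriz: 12:10-13:25, 14:45-15:35.
Aarav ∩ Priya ∩ Beatriz ∩ Wei: 14:45-15:00.
So the common availability across everyone is 14:45-15:00.

14:45-15:00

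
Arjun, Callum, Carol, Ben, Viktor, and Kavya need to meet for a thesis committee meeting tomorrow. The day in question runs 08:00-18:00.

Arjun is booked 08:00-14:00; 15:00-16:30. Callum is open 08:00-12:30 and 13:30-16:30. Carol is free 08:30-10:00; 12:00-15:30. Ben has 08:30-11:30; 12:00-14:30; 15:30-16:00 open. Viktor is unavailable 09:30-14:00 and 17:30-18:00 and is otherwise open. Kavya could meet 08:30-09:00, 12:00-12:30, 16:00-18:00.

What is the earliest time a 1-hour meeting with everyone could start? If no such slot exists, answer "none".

none

Arjun free: 14:00-15:00, 16:30-18:00 (invert busy blocks within the working day).
Callum free: 08:00-12:30, 13:30-16:30.
Carol free: 08:30-10:00, 12:00-15:30.
Ben free: 08:30-11:30, 12:00-14:30, 15:30-16:00.
Viktor free: 08:00-09:30, 14:00-17:30 (invert busy blocks within the working day).
Kavya free: 08:30-09:00, 12:00-12:30, 16:00-18:00.
Arjun ∩ Callum: 14:00-15:00.
Arjun ∩ Callum ∩ Carol: 14:00-15:00.
Arjun ∩ Callum ∩ Carol ∩ Ben: 14:00-14:30.
Arjun ∩ Callum ∩ Carol ∩ Ben ∩ Viktor: 14:00-14:30.
Arjun ∩ Callum ∩ Carol ∩ Ben ∩ Viktor ∩ Kavya: ∅.
There is no time when everyone is free.
No common window is at least 60 minutes long.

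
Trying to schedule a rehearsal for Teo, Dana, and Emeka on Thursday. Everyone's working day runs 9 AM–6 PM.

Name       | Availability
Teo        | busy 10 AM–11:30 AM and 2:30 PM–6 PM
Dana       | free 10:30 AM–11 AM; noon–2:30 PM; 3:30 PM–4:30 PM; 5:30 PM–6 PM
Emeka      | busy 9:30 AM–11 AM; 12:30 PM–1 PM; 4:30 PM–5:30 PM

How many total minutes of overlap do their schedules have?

Teo free: 09:00-10:00, 11:30-14:30 (invert busy blocks within the working day).
Dana free: 10:30-11:00, 12:00-14:30, 15:30-16:30, 17:30-18:00.
Emeka free: 09:00-09:30, 11:00-12:30, 13:00-16:30, 17:30-18:00 (invert busy blocks within the working day).
Teo ∩ Dana: 12:00-14:30.
Teo ∩ Dana ∩ Emeka: 12:00-12:30, 13:00-14:30.
Summing the common windows: 30 + 90 = 120 minutes.

120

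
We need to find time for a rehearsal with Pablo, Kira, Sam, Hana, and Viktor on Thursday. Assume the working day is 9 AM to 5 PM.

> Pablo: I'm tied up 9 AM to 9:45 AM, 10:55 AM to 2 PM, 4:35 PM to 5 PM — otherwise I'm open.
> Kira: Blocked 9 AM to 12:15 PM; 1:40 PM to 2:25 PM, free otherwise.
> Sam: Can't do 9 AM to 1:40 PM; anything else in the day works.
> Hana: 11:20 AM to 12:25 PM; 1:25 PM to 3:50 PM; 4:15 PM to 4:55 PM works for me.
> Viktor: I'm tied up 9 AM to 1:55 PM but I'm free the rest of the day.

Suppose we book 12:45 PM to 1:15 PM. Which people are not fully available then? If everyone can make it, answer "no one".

Hana, Pablo, Sam, Viktor

Pablo free: 09:45-10:55, 14:00-16:35 (invert busy blocks within the working day).
Kira free: 12:15-13:40, 14:25-17:00 (invert busy blocks within the working day).
Sam free: 13:40-17:00 (invert busy blocks within the working day).
Hana free: 11:20-12:25, 13:25-15:50, 16:15-16:55.
Viktor free: 13:55-17:00 (invert busy blocks within the working day).
Pablo: not fully free for 12:45-13:15. Kira: free for 12:45-13:15. Sam: not fully free for 12:45-13:15. Hana: not fully free for 12:45-13:15. Viktor: not fully free for 12:45-13:15.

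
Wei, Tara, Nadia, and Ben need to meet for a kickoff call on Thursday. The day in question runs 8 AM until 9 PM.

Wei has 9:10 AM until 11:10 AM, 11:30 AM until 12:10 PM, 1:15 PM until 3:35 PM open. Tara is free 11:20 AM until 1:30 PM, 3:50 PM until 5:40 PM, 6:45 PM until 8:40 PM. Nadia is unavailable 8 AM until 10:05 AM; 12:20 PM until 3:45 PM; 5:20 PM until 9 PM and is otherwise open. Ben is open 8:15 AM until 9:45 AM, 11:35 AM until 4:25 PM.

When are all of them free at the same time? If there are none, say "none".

Wei free: 09:10-11:10, 11:30-12:10, 13:15-15:35.
Tara free: 11:20-13:30, 15:50-17:40, 18:45-20:40.
Nadia free: 10:05-12:20, 15:45-17:20 (invert busy blocks within the working day).
Ben free: 08:15-09:45, 11:35-16:25.
Wei ∩ Tara: 11:30-12:10, 13:15-13:30.
Wei ∩ Tara ∩ Nadia: 11:30-12:10.
Wei ∩ Tara ∩ Nadia ∩ Ben: 11:35-12:10.
Those are the intersection windows.

11:35-12:10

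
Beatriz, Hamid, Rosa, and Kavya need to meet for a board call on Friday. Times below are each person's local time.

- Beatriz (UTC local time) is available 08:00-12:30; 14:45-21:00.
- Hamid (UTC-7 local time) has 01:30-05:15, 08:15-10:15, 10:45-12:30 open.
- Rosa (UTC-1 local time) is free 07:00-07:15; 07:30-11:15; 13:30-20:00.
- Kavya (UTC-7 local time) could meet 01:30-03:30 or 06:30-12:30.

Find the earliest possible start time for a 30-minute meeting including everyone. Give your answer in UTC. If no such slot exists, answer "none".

Beatriz in UTC: 08:00-12:30, 14:45-21:00.
Hamid in UTC: 08:30-12:15, 15:15-17:15, 17:45-19:30 (add 7h to convert from UTC-7).
Rosa in UTC: 08:00-08:15, 08:30-12:15, 14:30-21:00 (add 1h to convert from UTC-1).
Kavya in UTC: 08:30-10:30, 13:30-19:30 (add 7h to convert from UTC-7).
Beatriz ∩ Hamid: 08:30-12:15, 15:15-17:15, 17:45-19:30.
Beatriz ∩ Hamid ∩ Rosa: 08:30-12:15, 15:15-17:15, 17:45-19:30.
Beatriz ∩ Hamid ∩ Rosa ∩ Kavya: 08:30-10:30, 15:15-17:15, 17:45-19:30.
The first common window of at least 30 minutes is 08:30-10:30, so the earliest start is 08:30.

08:30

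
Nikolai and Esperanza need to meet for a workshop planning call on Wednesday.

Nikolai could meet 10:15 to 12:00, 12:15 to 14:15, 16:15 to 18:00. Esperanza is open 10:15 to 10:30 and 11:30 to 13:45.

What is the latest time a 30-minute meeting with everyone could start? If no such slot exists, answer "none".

13:15

Nikolai ∩ Esperanza: 10:15-10:30, 11:30-12:00, 12:15-13:45.
The last common window of at least 30 minutes is 12:15-13:45; a 30-minute meeting can start as late as 13:15 and still end by 13:45.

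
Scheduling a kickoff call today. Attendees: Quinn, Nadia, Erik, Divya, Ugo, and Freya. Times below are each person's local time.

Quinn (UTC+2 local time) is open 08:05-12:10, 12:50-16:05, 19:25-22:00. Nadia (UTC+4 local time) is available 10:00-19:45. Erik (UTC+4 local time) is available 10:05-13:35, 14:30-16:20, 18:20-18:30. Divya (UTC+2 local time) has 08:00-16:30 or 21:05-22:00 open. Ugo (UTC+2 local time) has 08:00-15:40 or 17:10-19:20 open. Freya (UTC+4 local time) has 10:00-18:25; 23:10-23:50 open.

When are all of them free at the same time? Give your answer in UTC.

Quinn in UTC: 06:05-10:10, 10:50-14:05, 17:25-20:00 (subtract 2h to convert from UTC+2).
Nadia in UTC: 06:00-15:45 (subtract 4h to convert from UTC+4).
Erik in UTC: 06:05-09:35, 10:30-12:20, 14:20-14:30 (subtract 4h to convert from UTC+4).
Divya in UTC: 06:00-14:30, 19:05-20:00 (subtract 2h to convert from UTC+2).
Ugo in UTC: 06:00-13:40, 15:10-17:20 (subtract 2h to convert from UTC+2).
Freya in UTC: 06:00-14:25, 19:10-19:50 (subtract 4h to convert from UTC+4).
Quinn ∩ Nadia: 06:05-10:10, 10:50-14:05.
Quinn ∩ Nadia ∩ Erik: 06:05-09:35, 10:50-12:20.
Quinn ∩ Nadia ∩ Erik ∩ Divya: 06:05-09:35, 10:50-12:20.
Quinn ∩ Nadia ∩ Erik ∩ Divya ∩ Ugo: 06:05-09:35, 10:50-12:20.
Quinn ∩ Nadia ∩ Erik ∩ Divya ∩ Ugo ∩ Freya: 06:05-09:35, 10:50-12:20.

06:05-09:35, 10:50-12:20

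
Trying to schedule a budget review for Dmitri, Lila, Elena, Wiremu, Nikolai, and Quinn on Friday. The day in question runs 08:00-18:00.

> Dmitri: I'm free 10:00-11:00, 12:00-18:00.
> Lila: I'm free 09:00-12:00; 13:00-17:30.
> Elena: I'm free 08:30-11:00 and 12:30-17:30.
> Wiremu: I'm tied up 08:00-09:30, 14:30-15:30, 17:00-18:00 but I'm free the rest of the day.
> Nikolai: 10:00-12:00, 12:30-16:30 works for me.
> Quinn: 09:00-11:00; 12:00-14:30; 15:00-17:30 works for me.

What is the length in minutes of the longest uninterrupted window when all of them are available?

90

Dmitri free: 10:00-11:00, 12:00-18:00.
Lila free: 09:00-12:00, 13:00-17:30.
Elena free: 08:30-11:00, 12:30-17:30.
Wiremu free: 09:30-14:30, 15:30-17:00 (invert busy blocks within the working day).
Nikolai free: 10:00-12:00, 12:30-16:30.
Quinn free: 09:00-11:00, 12:00-14:30, 15:00-17:30.
Dmitri ∩ Lila: 10:00-11:00, 13:00-17:30.
Dmitri ∩ Lila ∩ Elena: 10:00-11:00, 13:00-17:30.
Dmitri ∩ Lila ∩ Elena ∩ Wiremu: 10:00-11:00, 13:00-14:30, 15:30-17:00.
Dmitri ∩ Lila ∩ Elena ∩ Wiremu ∩ Nikolai: 10:00-11:00, 13:00-14:30, 15:30-16:30.
Dmitri ∩ Lila ∩ Elena ∩ Wiremu ∩ Nikolai ∩ Quinn: 10:00-11:00, 13:00-14:30, 15:30-16:30.
The longest is 13:00-14:30 at 90 minutes.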